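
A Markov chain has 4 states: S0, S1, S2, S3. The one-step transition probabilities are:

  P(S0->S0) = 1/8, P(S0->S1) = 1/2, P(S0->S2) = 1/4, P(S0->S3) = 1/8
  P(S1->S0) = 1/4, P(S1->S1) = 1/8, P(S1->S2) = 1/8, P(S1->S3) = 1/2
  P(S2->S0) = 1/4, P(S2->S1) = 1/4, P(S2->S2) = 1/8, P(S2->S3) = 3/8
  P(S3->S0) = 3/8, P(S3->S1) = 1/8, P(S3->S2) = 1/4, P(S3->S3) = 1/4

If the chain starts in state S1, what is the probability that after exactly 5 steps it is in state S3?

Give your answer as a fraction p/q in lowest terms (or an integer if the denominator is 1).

Answer: 4959/16384

Derivation:
Computing P^5 by repeated multiplication:
P^1 =
  S0: [1/8, 1/2, 1/4, 1/8]
  S1: [1/4, 1/8, 1/8, 1/2]
  S2: [1/4, 1/4, 1/8, 3/8]
  S3: [3/8, 1/8, 1/4, 1/4]
P^2 =
  S0: [1/4, 13/64, 5/32, 25/64]
  S1: [9/32, 15/64, 7/32, 17/64]
  S2: [17/64, 15/64, 13/64, 19/64]
  S3: [15/64, 19/64, 13/64, 17/64]
P^3 =
  S0: [137/512, 61/256, 105/512, 37/128]
  S1: [127/512, 33/128, 99/512, 77/256]
  S2: [65/256, 1/4, 25/128, 77/256]
  S3: [65/256, 61/256, 3/16, 41/128]
P^4 =
  S0: [1035/4096, 257/1024, 797/4096, 309/1024]
  S1: [1051/4096, 31/128, 793/4096, 315/1024]
  S2: [131/512, 501/2048, 199/1024, 625/2048]
  S3: [529/2048, 499/2048, 403/2048, 617/2048]
P^5 =
  S0: [8393/32768, 3999/16384, 6367/32768, 5005/16384]
  S1: [8401/32768, 4021/16384, 6407/32768, 4959/16384]
  S2: [4197/16384, 2009/8192, 3197/16384, 1243/4096]
  S3: [523/2048, 2019/8192, 1597/8192, 621/2048]

(P^5)[S1 -> S3] = 4959/16384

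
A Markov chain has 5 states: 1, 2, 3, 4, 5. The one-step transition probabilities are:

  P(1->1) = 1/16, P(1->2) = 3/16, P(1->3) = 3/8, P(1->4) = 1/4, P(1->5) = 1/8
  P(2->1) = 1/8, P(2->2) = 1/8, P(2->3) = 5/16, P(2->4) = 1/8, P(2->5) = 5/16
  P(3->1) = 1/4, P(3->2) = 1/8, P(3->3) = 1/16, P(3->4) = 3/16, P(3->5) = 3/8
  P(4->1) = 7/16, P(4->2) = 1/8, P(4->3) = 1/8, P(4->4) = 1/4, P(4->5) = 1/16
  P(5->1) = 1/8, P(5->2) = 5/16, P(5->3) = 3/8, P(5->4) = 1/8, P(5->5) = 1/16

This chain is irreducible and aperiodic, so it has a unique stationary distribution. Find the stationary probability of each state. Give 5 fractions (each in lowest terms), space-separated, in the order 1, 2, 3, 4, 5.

Answer: 18499/91755 15964/91755 22154/91755 17333/91755 1187/6117

Derivation:
The stationary distribution satisfies pi = pi * P, i.e.:
  pi_1 = 1/16*pi_1 + 1/8*pi_2 + 1/4*pi_3 + 7/16*pi_4 + 1/8*pi_5
  pi_2 = 3/16*pi_1 + 1/8*pi_2 + 1/8*pi_3 + 1/8*pi_4 + 5/16*pi_5
  pi_3 = 3/8*pi_1 + 5/16*pi_2 + 1/16*pi_3 + 1/8*pi_4 + 3/8*pi_5
  pi_4 = 1/4*pi_1 + 1/8*pi_2 + 3/16*pi_3 + 1/4*pi_4 + 1/8*pi_5
  pi_5 = 1/8*pi_1 + 5/16*pi_2 + 3/8*pi_3 + 1/16*pi_4 + 1/16*pi_5
with normalization: pi_1 + pi_2 + pi_3 + pi_4 + pi_5 = 1.

Using the first 4 balance equations plus normalization, the linear system A*pi = b is:
  [-15/16, 1/8, 1/4, 7/16, 1/8] . pi = 0
  [3/16, -7/8, 1/8, 1/8, 5/16] . pi = 0
  [3/8, 5/16, -15/16, 1/8, 3/8] . pi = 0
  [1/4, 1/8, 3/16, -3/4, 1/8] . pi = 0
  [1, 1, 1, 1, 1] . pi = 1

Solving yields:
  pi_1 = 18499/91755
  pi_2 = 15964/91755
  pi_3 = 22154/91755
  pi_4 = 17333/91755
  pi_5 = 1187/6117

Verification (pi * P):
  18499/91755*1/16 + 15964/91755*1/8 + 22154/91755*1/4 + 17333/91755*7/16 + 1187/6117*1/8 = 18499/91755 = pi_1  (ok)
  18499/91755*3/16 + 15964/91755*1/8 + 22154/91755*1/8 + 17333/91755*1/8 + 1187/6117*5/16 = 15964/91755 = pi_2  (ok)
  18499/91755*3/8 + 15964/91755*5/16 + 22154/91755*1/16 + 17333/91755*1/8 + 1187/6117*3/8 = 22154/91755 = pi_3  (ok)
  18499/91755*1/4 + 15964/91755*1/8 + 22154/91755*3/16 + 17333/91755*1/4 + 1187/6117*1/8 = 17333/91755 = pi_4  (ok)
  18499/91755*1/8 + 15964/91755*5/16 + 22154/91755*3/8 + 17333/91755*1/16 + 1187/6117*1/16 = 1187/6117 = pi_5  (ok)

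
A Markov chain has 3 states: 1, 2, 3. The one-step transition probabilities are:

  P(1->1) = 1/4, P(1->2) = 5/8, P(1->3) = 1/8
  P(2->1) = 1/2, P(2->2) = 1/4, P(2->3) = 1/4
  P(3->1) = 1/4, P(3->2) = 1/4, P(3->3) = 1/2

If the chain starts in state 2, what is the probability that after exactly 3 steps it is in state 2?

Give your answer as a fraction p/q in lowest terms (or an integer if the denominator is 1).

Computing P^3 by repeated multiplication:
P^1 =
  1: [1/4, 5/8, 1/8]
  2: [1/2, 1/4, 1/4]
  3: [1/4, 1/4, 1/2]
P^2 =
  1: [13/32, 11/32, 1/4]
  2: [5/16, 7/16, 1/4]
  3: [5/16, 11/32, 11/32]
P^3 =
  1: [43/128, 103/256, 67/256]
  2: [23/64, 47/128, 35/128]
  3: [43/128, 47/128, 19/64]

(P^3)[2 -> 2] = 47/128

Answer: 47/128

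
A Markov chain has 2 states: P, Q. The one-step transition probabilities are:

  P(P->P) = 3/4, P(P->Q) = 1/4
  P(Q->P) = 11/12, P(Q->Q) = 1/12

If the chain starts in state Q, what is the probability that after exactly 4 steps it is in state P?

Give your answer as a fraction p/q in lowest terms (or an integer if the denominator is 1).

Computing P^4 by repeated multiplication:
P^1 =
  P: [3/4, 1/4]
  Q: [11/12, 1/12]
P^2 =
  P: [19/24, 5/24]
  Q: [55/72, 17/72]
P^3 =
  P: [113/144, 31/144]
  Q: [341/432, 91/432]
P^4 =
  P: [679/864, 185/864]
  Q: [2035/2592, 557/2592]

(P^4)[Q -> P] = 2035/2592

Answer: 2035/2592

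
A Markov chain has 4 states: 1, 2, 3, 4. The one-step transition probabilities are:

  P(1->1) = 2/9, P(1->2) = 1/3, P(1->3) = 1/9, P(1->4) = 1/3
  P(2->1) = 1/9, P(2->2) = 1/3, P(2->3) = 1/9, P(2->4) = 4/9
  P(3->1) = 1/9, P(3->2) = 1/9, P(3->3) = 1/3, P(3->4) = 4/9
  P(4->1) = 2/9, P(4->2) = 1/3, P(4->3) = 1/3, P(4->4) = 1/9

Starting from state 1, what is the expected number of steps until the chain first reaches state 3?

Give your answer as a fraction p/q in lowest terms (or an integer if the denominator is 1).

Answer: 297/53

Derivation:
Let h_i = expected steps to first reach 3 from state i.
Boundary: h_3 = 0.
First-step equations for the other states:
  h_1 = 1 + 2/9*h_1 + 1/3*h_2 + 1/9*h_3 + 1/3*h_4
  h_2 = 1 + 1/9*h_1 + 1/3*h_2 + 1/9*h_3 + 4/9*h_4
  h_4 = 1 + 2/9*h_1 + 1/3*h_2 + 1/3*h_3 + 1/9*h_4

Substituting h_3 = 0 and rearranging gives the linear system (I - Q) h = 1:
  [7/9, -1/3, -1/3] . (h_1, h_2, h_4) = 1
  [-1/9, 2/3, -4/9] . (h_1, h_2, h_4) = 1
  [-2/9, -1/3, 8/9] . (h_1, h_2, h_4) = 1

Solving yields:
  h_1 = 297/53
  h_2 = 291/53
  h_4 = 243/53

Starting state is 1, so the expected hitting time is h_1 = 297/53.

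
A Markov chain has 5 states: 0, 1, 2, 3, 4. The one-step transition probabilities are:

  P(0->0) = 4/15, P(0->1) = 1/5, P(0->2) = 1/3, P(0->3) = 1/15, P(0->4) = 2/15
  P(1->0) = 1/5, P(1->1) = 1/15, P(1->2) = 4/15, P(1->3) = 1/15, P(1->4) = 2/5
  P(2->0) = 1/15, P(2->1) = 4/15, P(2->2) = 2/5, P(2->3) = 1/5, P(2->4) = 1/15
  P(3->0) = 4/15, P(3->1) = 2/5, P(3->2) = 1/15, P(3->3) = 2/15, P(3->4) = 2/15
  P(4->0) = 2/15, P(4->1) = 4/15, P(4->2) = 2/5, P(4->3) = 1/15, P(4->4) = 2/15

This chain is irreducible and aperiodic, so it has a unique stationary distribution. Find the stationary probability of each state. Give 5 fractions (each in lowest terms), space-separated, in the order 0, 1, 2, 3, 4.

The stationary distribution satisfies pi = pi * P, i.e.:
  pi_0 = 4/15*pi_0 + 1/5*pi_1 + 1/15*pi_2 + 4/15*pi_3 + 2/15*pi_4
  pi_1 = 1/5*pi_0 + 1/15*pi_1 + 4/15*pi_2 + 2/5*pi_3 + 4/15*pi_4
  pi_2 = 1/3*pi_0 + 4/15*pi_1 + 2/5*pi_2 + 1/15*pi_3 + 2/5*pi_4
  pi_3 = 1/15*pi_0 + 1/15*pi_1 + 1/5*pi_2 + 2/15*pi_3 + 1/15*pi_4
  pi_4 = 2/15*pi_0 + 2/5*pi_1 + 1/15*pi_2 + 2/15*pi_3 + 2/15*pi_4
with normalization: pi_0 + pi_1 + pi_2 + pi_3 + pi_4 = 1.

Using the first 4 balance equations plus normalization, the linear system A*pi = b is:
  [-11/15, 1/5, 1/15, 4/15, 2/15] . pi = 0
  [1/5, -14/15, 4/15, 2/5, 4/15] . pi = 0
  [1/3, 4/15, -3/5, 1/15, 2/5] . pi = 0
  [1/15, 1/15, 1/5, -13/15, 1/15] . pi = 0
  [1, 1, 1, 1, 1] . pi = 1

Solving yields:
  pi_0 = 1063/6456
  pi_1 = 11677/51648
  pi_2 = 16519/51648
  pi_3 = 6049/51648
  pi_4 = 8899/51648

Verification (pi * P):
  1063/6456*4/15 + 11677/51648*1/5 + 16519/51648*1/15 + 6049/51648*4/15 + 8899/51648*2/15 = 1063/6456 = pi_0  (ok)
  1063/6456*1/5 + 11677/51648*1/15 + 16519/51648*4/15 + 6049/51648*2/5 + 8899/51648*4/15 = 11677/51648 = pi_1  (ok)
  1063/6456*1/3 + 11677/51648*4/15 + 16519/51648*2/5 + 6049/51648*1/15 + 8899/51648*2/5 = 16519/51648 = pi_2  (ok)
  1063/6456*1/15 + 11677/51648*1/15 + 16519/51648*1/5 + 6049/51648*2/15 + 8899/51648*1/15 = 6049/51648 = pi_3  (ok)
  1063/6456*2/15 + 11677/51648*2/5 + 16519/51648*1/15 + 6049/51648*2/15 + 8899/51648*2/15 = 8899/51648 = pi_4  (ok)

Answer: 1063/6456 11677/51648 16519/51648 6049/51648 8899/51648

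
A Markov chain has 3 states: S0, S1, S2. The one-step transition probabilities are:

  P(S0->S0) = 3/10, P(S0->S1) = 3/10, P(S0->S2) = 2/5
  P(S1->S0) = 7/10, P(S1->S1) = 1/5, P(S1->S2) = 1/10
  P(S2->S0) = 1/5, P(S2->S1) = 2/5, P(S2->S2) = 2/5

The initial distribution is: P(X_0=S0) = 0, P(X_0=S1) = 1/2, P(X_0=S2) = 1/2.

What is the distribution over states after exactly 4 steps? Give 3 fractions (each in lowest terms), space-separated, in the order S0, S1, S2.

Answer: 7789/20000 301/1000 6191/20000

Derivation:
Propagating the distribution step by step (d_{t+1} = d_t * P):
d_0 = (S0=0, S1=1/2, S2=1/2)
  d_1[S0] = 0*3/10 + 1/2*7/10 + 1/2*1/5 = 9/20
  d_1[S1] = 0*3/10 + 1/2*1/5 + 1/2*2/5 = 3/10
  d_1[S2] = 0*2/5 + 1/2*1/10 + 1/2*2/5 = 1/4
d_1 = (S0=9/20, S1=3/10, S2=1/4)
  d_2[S0] = 9/20*3/10 + 3/10*7/10 + 1/4*1/5 = 79/200
  d_2[S1] = 9/20*3/10 + 3/10*1/5 + 1/4*2/5 = 59/200
  d_2[S2] = 9/20*2/5 + 3/10*1/10 + 1/4*2/5 = 31/100
d_2 = (S0=79/200, S1=59/200, S2=31/100)
  d_3[S0] = 79/200*3/10 + 59/200*7/10 + 31/100*1/5 = 387/1000
  d_3[S1] = 79/200*3/10 + 59/200*1/5 + 31/100*2/5 = 603/2000
  d_3[S2] = 79/200*2/5 + 59/200*1/10 + 31/100*2/5 = 623/2000
d_3 = (S0=387/1000, S1=603/2000, S2=623/2000)
  d_4[S0] = 387/1000*3/10 + 603/2000*7/10 + 623/2000*1/5 = 7789/20000
  d_4[S1] = 387/1000*3/10 + 603/2000*1/5 + 623/2000*2/5 = 301/1000
  d_4[S2] = 387/1000*2/5 + 603/2000*1/10 + 623/2000*2/5 = 6191/20000
d_4 = (S0=7789/20000, S1=301/1000, S2=6191/20000)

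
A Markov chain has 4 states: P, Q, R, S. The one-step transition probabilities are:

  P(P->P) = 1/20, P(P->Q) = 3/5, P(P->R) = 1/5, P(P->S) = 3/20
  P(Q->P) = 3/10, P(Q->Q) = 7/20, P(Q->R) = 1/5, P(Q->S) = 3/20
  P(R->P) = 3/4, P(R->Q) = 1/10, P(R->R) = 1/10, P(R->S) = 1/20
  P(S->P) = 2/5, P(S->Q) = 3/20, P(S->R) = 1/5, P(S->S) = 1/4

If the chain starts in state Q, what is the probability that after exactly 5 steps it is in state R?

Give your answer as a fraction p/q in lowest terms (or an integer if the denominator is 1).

Computing P^5 by repeated multiplication:
P^1 =
  P: [1/20, 3/5, 1/5, 3/20]
  Q: [3/10, 7/20, 1/5, 3/20]
  R: [3/4, 1/10, 1/10, 1/20]
  S: [2/5, 3/20, 1/5, 1/4]
P^2 =
  P: [157/400, 113/400, 9/50, 29/200]
  Q: [33/100, 69/200, 9/50, 29/200]
  R: [13/80, 201/400, 19/100, 29/200]
  S: [63/200, 7/20, 9/50, 31/200]
P^3 =
  P: [2379/8000, 2993/8000, 91/500, 293/2000]
  Q: [313/1000, 717/2000, 91/500, 293/2000]
  R: [23/64, 2513/8000, 181/1000, 291/2000]
  S: [1271/4000, 1411/4000, 91/500, 59/400]
P^4 =
  P: [51553/160000, 55927/160000, 909/5000, 2929/20000]
  Q: [3183/10000, 7069/20000, 909/5000, 2929/20000]
  R: [9797/32000, 58479/160000, 1819/10000, 2929/20000]
  S: [25377/80000, 5671/16000, 909/5000, 2931/20000]
P^5 =
  P: [1010891/3200000, 1138597/3200000, 9091/50000, 29293/200000]
  Q: [3961/12500, 70967/200000, 9091/50000, 29293/200000]
  R: [8191/25600, 1125677/3200000, 18181/100000, 29291/200000]
  S: [507459/1600000, 567269/1600000, 9091/50000, 5859/40000]

(P^5)[Q -> R] = 9091/50000

Answer: 9091/50000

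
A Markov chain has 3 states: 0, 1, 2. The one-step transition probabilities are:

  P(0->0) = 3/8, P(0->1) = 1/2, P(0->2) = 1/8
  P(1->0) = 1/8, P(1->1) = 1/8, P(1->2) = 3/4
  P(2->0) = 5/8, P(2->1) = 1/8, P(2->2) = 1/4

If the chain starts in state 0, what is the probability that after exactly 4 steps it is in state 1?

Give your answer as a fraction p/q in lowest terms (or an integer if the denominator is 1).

Computing P^4 by repeated multiplication:
P^1 =
  0: [3/8, 1/2, 1/8]
  1: [1/8, 1/8, 3/4]
  2: [5/8, 1/8, 1/4]
P^2 =
  0: [9/32, 17/64, 29/64]
  1: [17/32, 11/64, 19/64]
  2: [13/32, 23/64, 15/64]
P^3 =
  0: [27/64, 59/256, 89/256]
  1: [13/32, 83/256, 69/256]
  2: [11/32, 71/256, 97/256]
P^4 =
  0: [207/512, 145/512, 5/16]
  1: [185/512, 71/256, 185/512]
  2: [205/512, 65/256, 177/512]

(P^4)[0 -> 1] = 145/512

Answer: 145/512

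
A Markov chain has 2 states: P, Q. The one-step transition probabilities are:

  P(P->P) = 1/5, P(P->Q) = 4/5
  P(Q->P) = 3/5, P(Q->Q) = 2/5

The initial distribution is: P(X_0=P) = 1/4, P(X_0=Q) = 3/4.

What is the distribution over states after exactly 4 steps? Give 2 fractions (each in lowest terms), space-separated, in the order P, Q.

Answer: 53/125 72/125

Derivation:
Propagating the distribution step by step (d_{t+1} = d_t * P):
d_0 = (P=1/4, Q=3/4)
  d_1[P] = 1/4*1/5 + 3/4*3/5 = 1/2
  d_1[Q] = 1/4*4/5 + 3/4*2/5 = 1/2
d_1 = (P=1/2, Q=1/2)
  d_2[P] = 1/2*1/5 + 1/2*3/5 = 2/5
  d_2[Q] = 1/2*4/5 + 1/2*2/5 = 3/5
d_2 = (P=2/5, Q=3/5)
  d_3[P] = 2/5*1/5 + 3/5*3/5 = 11/25
  d_3[Q] = 2/5*4/5 + 3/5*2/5 = 14/25
d_3 = (P=11/25, Q=14/25)
  d_4[P] = 11/25*1/5 + 14/25*3/5 = 53/125
  d_4[Q] = 11/25*4/5 + 14/25*2/5 = 72/125
d_4 = (P=53/125, Q=72/125)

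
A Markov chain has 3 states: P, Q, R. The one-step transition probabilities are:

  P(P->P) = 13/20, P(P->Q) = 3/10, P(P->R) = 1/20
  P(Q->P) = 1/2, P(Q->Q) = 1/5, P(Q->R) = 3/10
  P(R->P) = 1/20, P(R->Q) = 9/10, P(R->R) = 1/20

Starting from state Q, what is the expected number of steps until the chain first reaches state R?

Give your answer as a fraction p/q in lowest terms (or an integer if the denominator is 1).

Answer: 85/13

Derivation:
Let h_i = expected steps to first reach R from state i.
Boundary: h_R = 0.
First-step equations for the other states:
  h_P = 1 + 13/20*h_P + 3/10*h_Q + 1/20*h_R
  h_Q = 1 + 1/2*h_P + 1/5*h_Q + 3/10*h_R

Substituting h_R = 0 and rearranging gives the linear system (I - Q) h = 1:
  [7/20, -3/10] . (h_P, h_Q) = 1
  [-1/2, 4/5] . (h_P, h_Q) = 1

Solving yields:
  h_P = 110/13
  h_Q = 85/13

Starting state is Q, so the expected hitting time is h_Q = 85/13.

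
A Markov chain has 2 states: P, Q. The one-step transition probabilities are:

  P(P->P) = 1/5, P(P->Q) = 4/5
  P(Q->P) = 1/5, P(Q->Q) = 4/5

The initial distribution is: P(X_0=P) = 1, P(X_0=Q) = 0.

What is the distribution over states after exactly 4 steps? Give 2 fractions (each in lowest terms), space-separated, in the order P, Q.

Propagating the distribution step by step (d_{t+1} = d_t * P):
d_0 = (P=1, Q=0)
  d_1[P] = 1*1/5 + 0*1/5 = 1/5
  d_1[Q] = 1*4/5 + 0*4/5 = 4/5
d_1 = (P=1/5, Q=4/5)
  d_2[P] = 1/5*1/5 + 4/5*1/5 = 1/5
  d_2[Q] = 1/5*4/5 + 4/5*4/5 = 4/5
d_2 = (P=1/5, Q=4/5)
  d_3[P] = 1/5*1/5 + 4/5*1/5 = 1/5
  d_3[Q] = 1/5*4/5 + 4/5*4/5 = 4/5
d_3 = (P=1/5, Q=4/5)
  d_4[P] = 1/5*1/5 + 4/5*1/5 = 1/5
  d_4[Q] = 1/5*4/5 + 4/5*4/5 = 4/5
d_4 = (P=1/5, Q=4/5)

Answer: 1/5 4/5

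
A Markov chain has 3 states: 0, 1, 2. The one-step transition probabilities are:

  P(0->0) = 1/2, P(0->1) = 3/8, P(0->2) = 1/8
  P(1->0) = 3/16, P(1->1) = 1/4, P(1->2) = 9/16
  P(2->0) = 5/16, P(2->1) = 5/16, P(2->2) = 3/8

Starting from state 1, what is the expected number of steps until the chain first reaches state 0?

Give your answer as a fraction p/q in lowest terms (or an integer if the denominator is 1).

Answer: 304/75

Derivation:
Let h_i = expected steps to first reach 0 from state i.
Boundary: h_0 = 0.
First-step equations for the other states:
  h_1 = 1 + 3/16*h_0 + 1/4*h_1 + 9/16*h_2
  h_2 = 1 + 5/16*h_0 + 5/16*h_1 + 3/8*h_2

Substituting h_0 = 0 and rearranging gives the linear system (I - Q) h = 1:
  [3/4, -9/16] . (h_1, h_2) = 1
  [-5/16, 5/8] . (h_1, h_2) = 1

Solving yields:
  h_1 = 304/75
  h_2 = 272/75

Starting state is 1, so the expected hitting time is h_1 = 304/75.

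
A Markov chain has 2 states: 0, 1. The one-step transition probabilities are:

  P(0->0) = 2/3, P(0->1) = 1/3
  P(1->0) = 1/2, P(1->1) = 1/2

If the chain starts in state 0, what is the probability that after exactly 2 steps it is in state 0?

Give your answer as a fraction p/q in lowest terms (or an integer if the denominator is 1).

Computing P^2 by repeated multiplication:
P^1 =
  0: [2/3, 1/3]
  1: [1/2, 1/2]
P^2 =
  0: [11/18, 7/18]
  1: [7/12, 5/12]

(P^2)[0 -> 0] = 11/18

Answer: 11/18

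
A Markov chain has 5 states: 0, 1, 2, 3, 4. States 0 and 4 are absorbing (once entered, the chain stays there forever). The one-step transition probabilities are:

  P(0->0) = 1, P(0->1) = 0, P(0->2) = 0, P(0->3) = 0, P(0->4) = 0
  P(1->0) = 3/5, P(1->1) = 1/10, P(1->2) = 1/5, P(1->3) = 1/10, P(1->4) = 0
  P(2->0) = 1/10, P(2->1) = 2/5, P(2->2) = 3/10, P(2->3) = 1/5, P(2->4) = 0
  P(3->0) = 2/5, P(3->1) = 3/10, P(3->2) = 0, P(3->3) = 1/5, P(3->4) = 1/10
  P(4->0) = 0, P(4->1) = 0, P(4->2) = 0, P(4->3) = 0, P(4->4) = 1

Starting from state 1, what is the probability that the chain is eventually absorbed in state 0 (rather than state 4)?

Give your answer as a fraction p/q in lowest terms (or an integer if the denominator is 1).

Answer: 36/37

Derivation:
Let a_i = P(absorbed in 0 | start in state i).
Boundary conditions: a_0 = 1, a_4 = 0.
For each transient state i, a_i = sum_j P(i->j) * a_j:
  a_1 = 3/5*a_0 + 1/10*a_1 + 1/5*a_2 + 1/10*a_3 + 0*a_4
  a_2 = 1/10*a_0 + 2/5*a_1 + 3/10*a_2 + 1/5*a_3 + 0*a_4
  a_3 = 2/5*a_0 + 3/10*a_1 + 0*a_2 + 1/5*a_3 + 1/10*a_4

Substituting a_0 = 1 and a_4 = 0, rearrange to (I - Q) a = r where r[i] = P(i -> 0):
  [9/10, -1/5, -1/10] . (a_1, a_2, a_3) = 3/5
  [-2/5, 7/10, -1/5] . (a_1, a_2, a_3) = 1/10
  [-3/10, 0, 4/5] . (a_1, a_2, a_3) = 2/5

Solving yields:
  a_1 = 36/37
  a_2 = 35/37
  a_3 = 32/37

Starting state is 1, so the absorption probability is a_1 = 36/37.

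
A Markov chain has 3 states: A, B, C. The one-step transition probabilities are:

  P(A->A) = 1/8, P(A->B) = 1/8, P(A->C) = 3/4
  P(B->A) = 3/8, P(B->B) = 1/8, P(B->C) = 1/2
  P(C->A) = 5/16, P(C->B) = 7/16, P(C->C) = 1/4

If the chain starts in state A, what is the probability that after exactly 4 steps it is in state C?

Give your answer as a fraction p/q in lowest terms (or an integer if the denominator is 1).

Answer: 917/2048

Derivation:
Computing P^4 by repeated multiplication:
P^1 =
  A: [1/8, 1/8, 3/4]
  B: [3/8, 1/8, 1/2]
  C: [5/16, 7/16, 1/4]
P^2 =
  A: [19/64, 23/64, 11/32]
  B: [1/4, 9/32, 15/32]
  C: [9/32, 13/64, 33/64]
P^3 =
  A: [143/512, 119/512, 125/256]
  B: [145/512, 139/512, 57/128]
  C: [279/1024, 293/1024, 113/256]
P^4 =
  A: [1125/4096, 1137/4096, 917/2048]
  B: [283/1024, 541/2048, 941/2048]
  C: [143/512, 1077/4096, 1875/4096]

(P^4)[A -> C] = 917/2048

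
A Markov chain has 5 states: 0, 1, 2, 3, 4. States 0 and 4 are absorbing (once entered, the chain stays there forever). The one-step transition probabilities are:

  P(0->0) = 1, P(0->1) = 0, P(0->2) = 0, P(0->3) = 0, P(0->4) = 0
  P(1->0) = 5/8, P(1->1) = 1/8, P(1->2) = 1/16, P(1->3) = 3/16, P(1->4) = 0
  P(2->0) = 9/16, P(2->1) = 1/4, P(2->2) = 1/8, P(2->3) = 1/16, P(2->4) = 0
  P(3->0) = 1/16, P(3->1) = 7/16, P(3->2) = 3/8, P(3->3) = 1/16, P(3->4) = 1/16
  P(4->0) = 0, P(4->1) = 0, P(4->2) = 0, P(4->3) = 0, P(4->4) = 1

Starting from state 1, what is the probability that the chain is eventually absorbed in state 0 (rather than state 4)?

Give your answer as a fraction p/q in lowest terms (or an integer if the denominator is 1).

Answer: 2380/2423

Derivation:
Let a_i = P(absorbed in 0 | start in state i).
Boundary conditions: a_0 = 1, a_4 = 0.
For each transient state i, a_i = sum_j P(i->j) * a_j:
  a_1 = 5/8*a_0 + 1/8*a_1 + 1/16*a_2 + 3/16*a_3 + 0*a_4
  a_2 = 9/16*a_0 + 1/4*a_1 + 1/8*a_2 + 1/16*a_3 + 0*a_4
  a_3 = 1/16*a_0 + 7/16*a_1 + 3/8*a_2 + 1/16*a_3 + 1/16*a_4

Substituting a_0 = 1 and a_4 = 0, rearrange to (I - Q) a = r where r[i] = P(i -> 0):
  [7/8, -1/16, -3/16] . (a_1, a_2, a_3) = 5/8
  [-1/4, 7/8, -1/16] . (a_1, a_2, a_3) = 9/16
  [-7/16, -3/8, 15/16] . (a_1, a_2, a_3) = 1/16

Solving yields:
  a_1 = 2380/2423
  a_2 = 2397/2423
  a_3 = 2231/2423

Starting state is 1, so the absorption probability is a_1 = 2380/2423.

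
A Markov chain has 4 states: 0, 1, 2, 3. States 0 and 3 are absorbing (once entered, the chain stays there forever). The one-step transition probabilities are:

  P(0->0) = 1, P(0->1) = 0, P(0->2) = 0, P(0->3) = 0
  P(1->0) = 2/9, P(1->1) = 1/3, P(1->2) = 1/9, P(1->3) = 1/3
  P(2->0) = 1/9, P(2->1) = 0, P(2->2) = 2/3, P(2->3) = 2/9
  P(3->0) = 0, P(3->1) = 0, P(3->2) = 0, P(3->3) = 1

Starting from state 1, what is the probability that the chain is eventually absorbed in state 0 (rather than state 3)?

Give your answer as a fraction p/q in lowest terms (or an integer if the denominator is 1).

Let a_i = P(absorbed in 0 | start in state i).
Boundary conditions: a_0 = 1, a_3 = 0.
For each transient state i, a_i = sum_j P(i->j) * a_j:
  a_1 = 2/9*a_0 + 1/3*a_1 + 1/9*a_2 + 1/3*a_3
  a_2 = 1/9*a_0 + 0*a_1 + 2/3*a_2 + 2/9*a_3

Substituting a_0 = 1 and a_3 = 0, rearrange to (I - Q) a = r where r[i] = P(i -> 0):
  [2/3, -1/9] . (a_1, a_2) = 2/9
  [0, 1/3] . (a_1, a_2) = 1/9

Solving yields:
  a_1 = 7/18
  a_2 = 1/3

Starting state is 1, so the absorption probability is a_1 = 7/18.

Answer: 7/18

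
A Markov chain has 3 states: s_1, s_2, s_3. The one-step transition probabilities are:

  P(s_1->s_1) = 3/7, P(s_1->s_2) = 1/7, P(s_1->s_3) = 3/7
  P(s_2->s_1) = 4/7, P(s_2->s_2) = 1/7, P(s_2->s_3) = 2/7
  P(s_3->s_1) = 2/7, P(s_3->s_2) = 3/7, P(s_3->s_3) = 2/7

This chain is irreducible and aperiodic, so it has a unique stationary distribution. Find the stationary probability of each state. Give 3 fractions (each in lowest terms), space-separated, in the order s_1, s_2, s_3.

The stationary distribution satisfies pi = pi * P, i.e.:
  pi_s_1 = 3/7*pi_s_1 + 4/7*pi_s_2 + 2/7*pi_s_3
  pi_s_2 = 1/7*pi_s_1 + 1/7*pi_s_2 + 3/7*pi_s_3
  pi_s_3 = 3/7*pi_s_1 + 2/7*pi_s_2 + 2/7*pi_s_3
with normalization: pi_s_1 + pi_s_2 + pi_s_3 = 1.

Using the first 2 balance equations plus normalization, the linear system A*pi = b is:
  [-4/7, 4/7, 2/7] . pi = 0
  [1/7, -6/7, 3/7] . pi = 0
  [1, 1, 1] . pi = 1

Solving yields:
  pi_s_1 = 12/29
  pi_s_2 = 7/29
  pi_s_3 = 10/29

Verification (pi * P):
  12/29*3/7 + 7/29*4/7 + 10/29*2/7 = 12/29 = pi_s_1  (ok)
  12/29*1/7 + 7/29*1/7 + 10/29*3/7 = 7/29 = pi_s_2  (ok)
  12/29*3/7 + 7/29*2/7 + 10/29*2/7 = 10/29 = pi_s_3  (ok)

Answer: 12/29 7/29 10/29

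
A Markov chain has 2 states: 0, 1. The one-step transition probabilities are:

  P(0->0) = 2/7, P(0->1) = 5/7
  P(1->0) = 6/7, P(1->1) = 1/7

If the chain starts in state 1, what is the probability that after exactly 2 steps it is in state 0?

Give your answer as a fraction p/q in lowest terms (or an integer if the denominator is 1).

Computing P^2 by repeated multiplication:
P^1 =
  0: [2/7, 5/7]
  1: [6/7, 1/7]
P^2 =
  0: [34/49, 15/49]
  1: [18/49, 31/49]

(P^2)[1 -> 0] = 18/49

Answer: 18/49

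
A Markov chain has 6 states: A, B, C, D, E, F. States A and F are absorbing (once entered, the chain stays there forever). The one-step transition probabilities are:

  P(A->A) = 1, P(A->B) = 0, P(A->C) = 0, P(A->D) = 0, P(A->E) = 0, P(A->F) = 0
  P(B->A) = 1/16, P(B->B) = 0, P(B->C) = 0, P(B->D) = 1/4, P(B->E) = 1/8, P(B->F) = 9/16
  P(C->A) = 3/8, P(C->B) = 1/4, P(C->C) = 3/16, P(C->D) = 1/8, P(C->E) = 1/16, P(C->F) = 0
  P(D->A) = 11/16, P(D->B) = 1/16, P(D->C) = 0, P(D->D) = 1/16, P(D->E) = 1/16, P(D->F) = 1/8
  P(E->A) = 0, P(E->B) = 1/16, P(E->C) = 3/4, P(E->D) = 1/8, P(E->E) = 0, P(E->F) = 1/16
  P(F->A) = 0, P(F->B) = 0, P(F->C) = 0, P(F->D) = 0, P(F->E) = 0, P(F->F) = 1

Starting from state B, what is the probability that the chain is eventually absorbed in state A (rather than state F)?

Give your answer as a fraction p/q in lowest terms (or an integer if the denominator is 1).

Let a_i = P(absorbed in A | start in state i).
Boundary conditions: a_A = 1, a_F = 0.
For each transient state i, a_i = sum_j P(i->j) * a_j:
  a_B = 1/16*a_A + 0*a_B + 0*a_C + 1/4*a_D + 1/8*a_E + 9/16*a_F
  a_C = 3/8*a_A + 1/4*a_B + 3/16*a_C + 1/8*a_D + 1/16*a_E + 0*a_F
  a_D = 11/16*a_A + 1/16*a_B + 0*a_C + 1/16*a_D + 1/16*a_E + 1/8*a_F
  a_E = 0*a_A + 1/16*a_B + 3/4*a_C + 1/8*a_D + 0*a_E + 1/16*a_F

Substituting a_A = 1 and a_F = 0, rearrange to (I - Q) a = r where r[i] = P(i -> A):
  [1, 0, -1/4, -1/8] . (a_B, a_C, a_D, a_E) = 1/16
  [-1/4, 13/16, -1/8, -1/16] . (a_B, a_C, a_D, a_E) = 3/8
  [-1/16, 0, 15/16, -1/16] . (a_B, a_C, a_D, a_E) = 11/16
  [-1/16, -3/4, -1/8, 1] . (a_B, a_C, a_D, a_E) = 0

Solving yields:
  a_B = 443/1273
  a_C = 1895/2546
  a_D = 34707/43282
  a_E = 29441/43282

Starting state is B, so the absorption probability is a_B = 443/1273.

Answer: 443/1273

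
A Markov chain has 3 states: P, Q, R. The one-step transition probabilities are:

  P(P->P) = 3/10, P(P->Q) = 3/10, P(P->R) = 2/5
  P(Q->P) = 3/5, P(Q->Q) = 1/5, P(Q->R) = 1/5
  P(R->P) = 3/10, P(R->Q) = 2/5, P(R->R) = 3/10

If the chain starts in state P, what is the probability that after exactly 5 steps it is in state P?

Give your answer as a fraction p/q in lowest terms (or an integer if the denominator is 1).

Answer: 39027/100000

Derivation:
Computing P^5 by repeated multiplication:
P^1 =
  P: [3/10, 3/10, 2/5]
  Q: [3/5, 1/5, 1/5]
  R: [3/10, 2/5, 3/10]
P^2 =
  P: [39/100, 31/100, 3/10]
  Q: [9/25, 3/10, 17/50]
  R: [21/50, 29/100, 29/100]
P^3 =
  P: [393/1000, 299/1000, 77/250]
  Q: [39/100, 38/125, 153/500]
  R: [387/1000, 3/10, 313/1000]
P^4 =
  P: [3897/10000, 3009/10000, 1547/5000]
  Q: [489/1250, 1501/5000, 1543/5000]
  R: [39/100, 3013/10000, 3087/10000]
P^5 =
  P: [39027/100000, 6017/20000, 3861/12500]
  Q: [19503/50000, 7521/25000, 3091/10000]
  R: [39039/100000, 15037/50000, 30887/100000]

(P^5)[P -> P] = 39027/100000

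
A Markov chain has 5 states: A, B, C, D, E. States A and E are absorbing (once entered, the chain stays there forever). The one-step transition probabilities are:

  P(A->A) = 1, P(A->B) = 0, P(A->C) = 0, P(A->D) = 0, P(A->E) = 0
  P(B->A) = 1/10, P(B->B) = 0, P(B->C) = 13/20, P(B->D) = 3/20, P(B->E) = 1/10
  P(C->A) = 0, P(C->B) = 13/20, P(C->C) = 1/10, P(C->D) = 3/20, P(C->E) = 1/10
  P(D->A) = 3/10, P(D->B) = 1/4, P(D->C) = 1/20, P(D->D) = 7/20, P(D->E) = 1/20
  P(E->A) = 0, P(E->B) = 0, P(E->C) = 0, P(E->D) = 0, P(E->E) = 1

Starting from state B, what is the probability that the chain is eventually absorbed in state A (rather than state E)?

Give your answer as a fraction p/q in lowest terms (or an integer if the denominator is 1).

Let a_i = P(absorbed in A | start in state i).
Boundary conditions: a_A = 1, a_E = 0.
For each transient state i, a_i = sum_j P(i->j) * a_j:
  a_B = 1/10*a_A + 0*a_B + 13/20*a_C + 3/20*a_D + 1/10*a_E
  a_C = 0*a_A + 13/20*a_B + 1/10*a_C + 3/20*a_D + 1/10*a_E
  a_D = 3/10*a_A + 1/4*a_B + 1/20*a_C + 7/20*a_D + 1/20*a_E

Substituting a_A = 1 and a_E = 0, rearrange to (I - Q) a = r where r[i] = P(i -> A):
  [1, -13/20, -3/20] . (a_B, a_C, a_D) = 1/10
  [-13/20, 9/10, -3/20] . (a_B, a_C, a_D) = 0
  [-1/4, -1/20, 13/20] . (a_B, a_C, a_D) = 3/10

Solving yields:
  a_B = 1020/1919
  a_C = 962/1919
  a_D = 1352/1919

Starting state is B, so the absorption probability is a_B = 1020/1919.

Answer: 1020/1919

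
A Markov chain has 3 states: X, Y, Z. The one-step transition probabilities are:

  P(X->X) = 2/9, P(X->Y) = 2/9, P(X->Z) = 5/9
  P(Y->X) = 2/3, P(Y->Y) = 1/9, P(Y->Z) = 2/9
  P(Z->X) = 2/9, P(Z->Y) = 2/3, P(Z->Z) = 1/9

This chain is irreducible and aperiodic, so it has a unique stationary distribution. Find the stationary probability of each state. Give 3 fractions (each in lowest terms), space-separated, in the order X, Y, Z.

Answer: 26/71 23/71 22/71

Derivation:
The stationary distribution satisfies pi = pi * P, i.e.:
  pi_X = 2/9*pi_X + 2/3*pi_Y + 2/9*pi_Z
  pi_Y = 2/9*pi_X + 1/9*pi_Y + 2/3*pi_Z
  pi_Z = 5/9*pi_X + 2/9*pi_Y + 1/9*pi_Z
with normalization: pi_X + pi_Y + pi_Z = 1.

Using the first 2 balance equations plus normalization, the linear system A*pi = b is:
  [-7/9, 2/3, 2/9] . pi = 0
  [2/9, -8/9, 2/3] . pi = 0
  [1, 1, 1] . pi = 1

Solving yields:
  pi_X = 26/71
  pi_Y = 23/71
  pi_Z = 22/71

Verification (pi * P):
  26/71*2/9 + 23/71*2/3 + 22/71*2/9 = 26/71 = pi_X  (ok)
  26/71*2/9 + 23/71*1/9 + 22/71*2/3 = 23/71 = pi_Y  (ok)
  26/71*5/9 + 23/71*2/9 + 22/71*1/9 = 22/71 = pi_Z  (ok)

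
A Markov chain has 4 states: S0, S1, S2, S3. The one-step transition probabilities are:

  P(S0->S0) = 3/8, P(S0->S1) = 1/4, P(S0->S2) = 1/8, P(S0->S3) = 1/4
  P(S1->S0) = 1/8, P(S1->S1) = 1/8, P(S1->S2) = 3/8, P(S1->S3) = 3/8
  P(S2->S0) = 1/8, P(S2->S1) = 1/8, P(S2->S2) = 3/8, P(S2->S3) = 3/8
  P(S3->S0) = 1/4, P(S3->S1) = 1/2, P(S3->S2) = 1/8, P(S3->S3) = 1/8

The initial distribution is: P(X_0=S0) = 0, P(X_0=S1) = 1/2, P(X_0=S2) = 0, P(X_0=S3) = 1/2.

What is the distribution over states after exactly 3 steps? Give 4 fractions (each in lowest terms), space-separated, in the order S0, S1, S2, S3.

Answer: 217/1024 265/1024 129/512 71/256

Derivation:
Propagating the distribution step by step (d_{t+1} = d_t * P):
d_0 = (S0=0, S1=1/2, S2=0, S3=1/2)
  d_1[S0] = 0*3/8 + 1/2*1/8 + 0*1/8 + 1/2*1/4 = 3/16
  d_1[S1] = 0*1/4 + 1/2*1/8 + 0*1/8 + 1/2*1/2 = 5/16
  d_1[S2] = 0*1/8 + 1/2*3/8 + 0*3/8 + 1/2*1/8 = 1/4
  d_1[S3] = 0*1/4 + 1/2*3/8 + 0*3/8 + 1/2*1/8 = 1/4
d_1 = (S0=3/16, S1=5/16, S2=1/4, S3=1/4)
  d_2[S0] = 3/16*3/8 + 5/16*1/8 + 1/4*1/8 + 1/4*1/4 = 13/64
  d_2[S1] = 3/16*1/4 + 5/16*1/8 + 1/4*1/8 + 1/4*1/2 = 31/128
  d_2[S2] = 3/16*1/8 + 5/16*3/8 + 1/4*3/8 + 1/4*1/8 = 17/64
  d_2[S3] = 3/16*1/4 + 5/16*3/8 + 1/4*3/8 + 1/4*1/8 = 37/128
d_2 = (S0=13/64, S1=31/128, S2=17/64, S3=37/128)
  d_3[S0] = 13/64*3/8 + 31/128*1/8 + 17/64*1/8 + 37/128*1/4 = 217/1024
  d_3[S1] = 13/64*1/4 + 31/128*1/8 + 17/64*1/8 + 37/128*1/2 = 265/1024
  d_3[S2] = 13/64*1/8 + 31/128*3/8 + 17/64*3/8 + 37/128*1/8 = 129/512
  d_3[S3] = 13/64*1/4 + 31/128*3/8 + 17/64*3/8 + 37/128*1/8 = 71/256
d_3 = (S0=217/1024, S1=265/1024, S2=129/512, S3=71/256)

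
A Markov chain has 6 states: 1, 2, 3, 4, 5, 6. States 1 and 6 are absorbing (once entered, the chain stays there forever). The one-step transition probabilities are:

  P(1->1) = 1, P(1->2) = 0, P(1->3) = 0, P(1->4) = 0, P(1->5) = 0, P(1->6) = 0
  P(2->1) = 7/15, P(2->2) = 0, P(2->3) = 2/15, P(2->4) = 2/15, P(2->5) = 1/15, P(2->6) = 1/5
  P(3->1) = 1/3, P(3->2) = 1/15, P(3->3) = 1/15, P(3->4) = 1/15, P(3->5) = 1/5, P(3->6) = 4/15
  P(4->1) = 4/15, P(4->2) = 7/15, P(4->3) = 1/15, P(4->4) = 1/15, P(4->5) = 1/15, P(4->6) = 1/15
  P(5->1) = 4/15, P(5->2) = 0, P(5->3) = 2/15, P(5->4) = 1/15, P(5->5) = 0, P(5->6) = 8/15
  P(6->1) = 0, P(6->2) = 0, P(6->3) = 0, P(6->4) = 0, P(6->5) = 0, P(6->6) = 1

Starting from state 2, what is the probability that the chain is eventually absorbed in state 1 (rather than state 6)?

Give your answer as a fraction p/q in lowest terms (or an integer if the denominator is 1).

Answer: 25259/38629

Derivation:
Let a_i = P(absorbed in 1 | start in state i).
Boundary conditions: a_1 = 1, a_6 = 0.
For each transient state i, a_i = sum_j P(i->j) * a_j:
  a_2 = 7/15*a_1 + 0*a_2 + 2/15*a_3 + 2/15*a_4 + 1/15*a_5 + 1/5*a_6
  a_3 = 1/3*a_1 + 1/15*a_2 + 1/15*a_3 + 1/15*a_4 + 1/5*a_5 + 4/15*a_6
  a_4 = 4/15*a_1 + 7/15*a_2 + 1/15*a_3 + 1/15*a_4 + 1/15*a_5 + 1/15*a_6
  a_5 = 4/15*a_1 + 0*a_2 + 2/15*a_3 + 1/15*a_4 + 0*a_5 + 8/15*a_6

Substituting a_1 = 1 and a_6 = 0, rearrange to (I - Q) a = r where r[i] = P(i -> 1):
  [1, -2/15, -2/15, -1/15] . (a_2, a_3, a_4, a_5) = 7/15
  [-1/15, 14/15, -1/15, -1/5] . (a_2, a_3, a_4, a_5) = 1/3
  [-7/15, -1/15, 14/15, -1/15] . (a_2, a_3, a_4, a_5) = 4/15
  [0, -2/15, -1/15, 1] . (a_2, a_3, a_4, a_5) = 4/15

Solving yields:
  a_2 = 25259/38629
  a_3 = 20643/38629
  a_4 = 26198/38629
  a_5 = 14800/38629

Starting state is 2, so the absorption probability is a_2 = 25259/38629.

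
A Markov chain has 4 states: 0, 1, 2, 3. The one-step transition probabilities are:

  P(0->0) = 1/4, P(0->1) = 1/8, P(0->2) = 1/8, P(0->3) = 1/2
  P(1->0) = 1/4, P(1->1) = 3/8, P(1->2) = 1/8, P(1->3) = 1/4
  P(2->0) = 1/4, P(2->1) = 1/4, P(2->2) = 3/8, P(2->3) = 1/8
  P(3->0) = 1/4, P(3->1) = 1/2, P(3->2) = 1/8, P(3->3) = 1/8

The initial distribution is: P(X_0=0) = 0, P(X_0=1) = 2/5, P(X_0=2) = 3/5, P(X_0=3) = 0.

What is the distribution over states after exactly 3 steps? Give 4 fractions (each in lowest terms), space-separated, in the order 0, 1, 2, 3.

Propagating the distribution step by step (d_{t+1} = d_t * P):
d_0 = (0=0, 1=2/5, 2=3/5, 3=0)
  d_1[0] = 0*1/4 + 2/5*1/4 + 3/5*1/4 + 0*1/4 = 1/4
  d_1[1] = 0*1/8 + 2/5*3/8 + 3/5*1/4 + 0*1/2 = 3/10
  d_1[2] = 0*1/8 + 2/5*1/8 + 3/5*3/8 + 0*1/8 = 11/40
  d_1[3] = 0*1/2 + 2/5*1/4 + 3/5*1/8 + 0*1/8 = 7/40
d_1 = (0=1/4, 1=3/10, 2=11/40, 3=7/40)
  d_2[0] = 1/4*1/4 + 3/10*1/4 + 11/40*1/4 + 7/40*1/4 = 1/4
  d_2[1] = 1/4*1/8 + 3/10*3/8 + 11/40*1/4 + 7/40*1/2 = 3/10
  d_2[2] = 1/4*1/8 + 3/10*1/8 + 11/40*3/8 + 7/40*1/8 = 31/160
  d_2[3] = 1/4*1/2 + 3/10*1/4 + 11/40*1/8 + 7/40*1/8 = 41/160
d_2 = (0=1/4, 1=3/10, 2=31/160, 3=41/160)
  d_3[0] = 1/4*1/4 + 3/10*1/4 + 31/160*1/4 + 41/160*1/4 = 1/4
  d_3[1] = 1/4*1/8 + 3/10*3/8 + 31/160*1/4 + 41/160*1/2 = 41/128
  d_3[2] = 1/4*1/8 + 3/10*1/8 + 31/160*3/8 + 41/160*1/8 = 111/640
  d_3[3] = 1/4*1/2 + 3/10*1/4 + 31/160*1/8 + 41/160*1/8 = 41/160
d_3 = (0=1/4, 1=41/128, 2=111/640, 3=41/160)

Answer: 1/4 41/128 111/640 41/160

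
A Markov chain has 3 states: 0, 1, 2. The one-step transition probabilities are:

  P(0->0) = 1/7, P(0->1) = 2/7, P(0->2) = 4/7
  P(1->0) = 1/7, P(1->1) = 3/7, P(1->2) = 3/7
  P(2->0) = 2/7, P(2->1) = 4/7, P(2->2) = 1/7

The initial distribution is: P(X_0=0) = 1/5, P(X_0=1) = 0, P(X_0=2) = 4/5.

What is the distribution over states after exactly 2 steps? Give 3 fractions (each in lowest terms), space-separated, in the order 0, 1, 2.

Propagating the distribution step by step (d_{t+1} = d_t * P):
d_0 = (0=1/5, 1=0, 2=4/5)
  d_1[0] = 1/5*1/7 + 0*1/7 + 4/5*2/7 = 9/35
  d_1[1] = 1/5*2/7 + 0*3/7 + 4/5*4/7 = 18/35
  d_1[2] = 1/5*4/7 + 0*3/7 + 4/5*1/7 = 8/35
d_1 = (0=9/35, 1=18/35, 2=8/35)
  d_2[0] = 9/35*1/7 + 18/35*1/7 + 8/35*2/7 = 43/245
  d_2[1] = 9/35*2/7 + 18/35*3/7 + 8/35*4/7 = 104/245
  d_2[2] = 9/35*4/7 + 18/35*3/7 + 8/35*1/7 = 2/5
d_2 = (0=43/245, 1=104/245, 2=2/5)

Answer: 43/245 104/245 2/5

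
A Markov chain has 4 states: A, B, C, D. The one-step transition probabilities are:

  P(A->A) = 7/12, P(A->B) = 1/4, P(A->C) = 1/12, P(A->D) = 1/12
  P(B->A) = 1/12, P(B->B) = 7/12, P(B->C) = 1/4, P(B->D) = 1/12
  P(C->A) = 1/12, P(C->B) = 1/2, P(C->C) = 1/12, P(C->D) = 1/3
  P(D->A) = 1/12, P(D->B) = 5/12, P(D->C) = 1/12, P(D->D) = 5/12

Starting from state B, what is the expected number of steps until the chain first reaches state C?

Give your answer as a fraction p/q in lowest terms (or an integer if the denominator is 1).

Answer: 144/29

Derivation:
Let h_i = expected steps to first reach C from state i.
Boundary: h_C = 0.
First-step equations for the other states:
  h_A = 1 + 7/12*h_A + 1/4*h_B + 1/12*h_C + 1/12*h_D
  h_B = 1 + 1/12*h_A + 7/12*h_B + 1/4*h_C + 1/12*h_D
  h_D = 1 + 1/12*h_A + 5/12*h_B + 1/12*h_C + 5/12*h_D

Substituting h_C = 0 and rearranging gives the linear system (I - Q) h = 1:
  [5/12, -1/4, -1/12] . (h_A, h_B, h_D) = 1
  [-1/12, 5/12, -1/12] . (h_A, h_B, h_D) = 1
  [-1/12, -5/12, 7/12] . (h_A, h_B, h_D) = 1

Solving yields:
  h_A = 192/29
  h_B = 144/29
  h_D = 180/29

Starting state is B, so the expected hitting time is h_B = 144/29.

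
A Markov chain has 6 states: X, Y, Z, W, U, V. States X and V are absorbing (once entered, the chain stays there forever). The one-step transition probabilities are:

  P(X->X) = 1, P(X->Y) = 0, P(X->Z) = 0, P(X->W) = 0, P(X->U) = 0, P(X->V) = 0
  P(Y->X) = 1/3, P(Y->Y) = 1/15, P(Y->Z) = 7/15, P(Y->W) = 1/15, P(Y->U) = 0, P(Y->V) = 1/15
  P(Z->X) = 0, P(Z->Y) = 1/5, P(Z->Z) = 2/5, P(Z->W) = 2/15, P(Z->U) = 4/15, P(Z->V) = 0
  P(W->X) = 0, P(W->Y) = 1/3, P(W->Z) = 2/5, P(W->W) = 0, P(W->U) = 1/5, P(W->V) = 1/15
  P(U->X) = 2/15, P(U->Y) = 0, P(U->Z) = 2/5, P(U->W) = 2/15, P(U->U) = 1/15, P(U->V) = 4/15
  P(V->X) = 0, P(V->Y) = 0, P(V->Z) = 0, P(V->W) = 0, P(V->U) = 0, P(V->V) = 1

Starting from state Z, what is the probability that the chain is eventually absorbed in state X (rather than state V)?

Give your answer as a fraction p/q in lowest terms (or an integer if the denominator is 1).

Let a_i = P(absorbed in X | start in state i).
Boundary conditions: a_X = 1, a_V = 0.
For each transient state i, a_i = sum_j P(i->j) * a_j:
  a_Y = 1/3*a_X + 1/15*a_Y + 7/15*a_Z + 1/15*a_W + 0*a_U + 1/15*a_V
  a_Z = 0*a_X + 1/5*a_Y + 2/5*a_Z + 2/15*a_W + 4/15*a_U + 0*a_V
  a_W = 0*a_X + 1/3*a_Y + 2/5*a_Z + 0*a_W + 1/5*a_U + 1/15*a_V
  a_U = 2/15*a_X + 0*a_Y + 2/5*a_Z + 2/15*a_W + 1/15*a_U + 4/15*a_V

Substituting a_X = 1 and a_V = 0, rearrange to (I - Q) a = r where r[i] = P(i -> X):
  [14/15, -7/15, -1/15, 0] . (a_Y, a_Z, a_W, a_U) = 1/3
  [-1/5, 3/5, -2/15, -4/15] . (a_Y, a_Z, a_W, a_U) = 0
  [-1/3, -2/5, 1, -1/5] . (a_Y, a_Z, a_W, a_U) = 0
  [0, -2/5, -2/15, 14/15] . (a_Y, a_Z, a_W, a_U) = 2/15

Solving yields:
  a_Y = 1191/1796
  a_Z = 2893/5388
  a_W = 2831/5388
  a_U = 1207/2694

Starting state is Z, so the absorption probability is a_Z = 2893/5388.

Answer: 2893/5388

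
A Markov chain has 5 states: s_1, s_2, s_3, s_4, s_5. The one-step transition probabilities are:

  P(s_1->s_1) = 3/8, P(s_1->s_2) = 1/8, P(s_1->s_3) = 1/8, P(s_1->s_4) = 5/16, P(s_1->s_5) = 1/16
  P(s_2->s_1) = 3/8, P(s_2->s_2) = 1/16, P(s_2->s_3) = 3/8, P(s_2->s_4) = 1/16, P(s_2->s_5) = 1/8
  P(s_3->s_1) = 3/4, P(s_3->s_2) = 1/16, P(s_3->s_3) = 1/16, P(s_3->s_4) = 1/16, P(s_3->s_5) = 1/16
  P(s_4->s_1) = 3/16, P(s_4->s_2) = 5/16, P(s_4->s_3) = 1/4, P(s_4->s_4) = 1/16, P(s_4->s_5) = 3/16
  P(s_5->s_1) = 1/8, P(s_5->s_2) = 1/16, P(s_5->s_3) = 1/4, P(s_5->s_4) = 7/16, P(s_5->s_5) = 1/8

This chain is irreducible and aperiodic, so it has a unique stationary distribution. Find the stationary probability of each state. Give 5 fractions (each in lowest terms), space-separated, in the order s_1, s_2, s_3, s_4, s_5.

The stationary distribution satisfies pi = pi * P, i.e.:
  pi_s_1 = 3/8*pi_s_1 + 3/8*pi_s_2 + 3/4*pi_s_3 + 3/16*pi_s_4 + 1/8*pi_s_5
  pi_s_2 = 1/8*pi_s_1 + 1/16*pi_s_2 + 1/16*pi_s_3 + 5/16*pi_s_4 + 1/16*pi_s_5
  pi_s_3 = 1/8*pi_s_1 + 3/8*pi_s_2 + 1/16*pi_s_3 + 1/4*pi_s_4 + 1/4*pi_s_5
  pi_s_4 = 5/16*pi_s_1 + 1/16*pi_s_2 + 1/16*pi_s_3 + 1/16*pi_s_4 + 7/16*pi_s_5
  pi_s_5 = 1/16*pi_s_1 + 1/8*pi_s_2 + 1/16*pi_s_3 + 3/16*pi_s_4 + 1/8*pi_s_5
with normalization: pi_s_1 + pi_s_2 + pi_s_3 + pi_s_4 + pi_s_5 = 1.

Using the first 4 balance equations plus normalization, the linear system A*pi = b is:
  [-5/8, 3/8, 3/4, 3/16, 1/8] . pi = 0
  [1/8, -15/16, 1/16, 5/16, 1/16] . pi = 0
  [1/8, 3/8, -15/16, 1/4, 1/4] . pi = 0
  [5/16, 1/16, 1/16, -15/16, 7/16] . pi = 0
  [1, 1, 1, 1, 1] . pi = 1

Solving yields:
  pi_s_1 = 17729/46415
  pi_s_2 = 12571/92830
  pi_s_3 = 8567/46415
  pi_s_4 = 9106/46415
  pi_s_5 = 1891/18566

Verification (pi * P):
  17729/46415*3/8 + 12571/92830*3/8 + 8567/46415*3/4 + 9106/46415*3/16 + 1891/18566*1/8 = 17729/46415 = pi_s_1  (ok)
  17729/46415*1/8 + 12571/92830*1/16 + 8567/46415*1/16 + 9106/46415*5/16 + 1891/18566*1/16 = 12571/92830 = pi_s_2  (ok)
  17729/46415*1/8 + 12571/92830*3/8 + 8567/46415*1/16 + 9106/46415*1/4 + 1891/18566*1/4 = 8567/46415 = pi_s_3  (ok)
  17729/46415*5/16 + 12571/92830*1/16 + 8567/46415*1/16 + 9106/46415*1/16 + 1891/18566*7/16 = 9106/46415 = pi_s_4  (ok)
  17729/46415*1/16 + 12571/92830*1/8 + 8567/46415*1/16 + 9106/46415*3/16 + 1891/18566*1/8 = 1891/18566 = pi_s_5  (ok)

Answer: 17729/46415 12571/92830 8567/46415 9106/46415 1891/18566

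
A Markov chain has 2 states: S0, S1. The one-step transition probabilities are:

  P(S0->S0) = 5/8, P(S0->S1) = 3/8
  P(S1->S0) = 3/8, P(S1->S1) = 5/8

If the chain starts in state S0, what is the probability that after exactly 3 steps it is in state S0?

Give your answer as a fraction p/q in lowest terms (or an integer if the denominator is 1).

Answer: 65/128

Derivation:
Computing P^3 by repeated multiplication:
P^1 =
  S0: [5/8, 3/8]
  S1: [3/8, 5/8]
P^2 =
  S0: [17/32, 15/32]
  S1: [15/32, 17/32]
P^3 =
  S0: [65/128, 63/128]
  S1: [63/128, 65/128]

(P^3)[S0 -> S0] = 65/128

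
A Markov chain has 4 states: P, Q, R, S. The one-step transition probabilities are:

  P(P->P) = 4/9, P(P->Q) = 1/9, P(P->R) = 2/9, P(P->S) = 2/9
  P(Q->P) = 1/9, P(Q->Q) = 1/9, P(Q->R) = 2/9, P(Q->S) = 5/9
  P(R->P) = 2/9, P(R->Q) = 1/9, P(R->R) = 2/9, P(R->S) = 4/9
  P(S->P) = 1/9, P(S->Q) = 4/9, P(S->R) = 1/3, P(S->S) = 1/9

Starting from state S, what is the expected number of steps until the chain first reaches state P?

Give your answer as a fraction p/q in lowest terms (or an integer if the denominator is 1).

Let h_i = expected steps to first reach P from state i.
Boundary: h_P = 0.
First-step equations for the other states:
  h_Q = 1 + 1/9*h_P + 1/9*h_Q + 2/9*h_R + 5/9*h_S
  h_R = 1 + 2/9*h_P + 1/9*h_Q + 2/9*h_R + 4/9*h_S
  h_S = 1 + 1/9*h_P + 4/9*h_Q + 1/3*h_R + 1/9*h_S

Substituting h_P = 0 and rearranging gives the linear system (I - Q) h = 1:
  [8/9, -2/9, -5/9] . (h_Q, h_R, h_S) = 1
  [-1/9, 7/9, -4/9] . (h_Q, h_R, h_S) = 1
  [-4/9, -1/3, 8/9] . (h_Q, h_R, h_S) = 1

Solving yields:
  h_Q = 1062/149
  h_R = 945/149
  h_S = 1053/149

Starting state is S, so the expected hitting time is h_S = 1053/149.

Answer: 1053/149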